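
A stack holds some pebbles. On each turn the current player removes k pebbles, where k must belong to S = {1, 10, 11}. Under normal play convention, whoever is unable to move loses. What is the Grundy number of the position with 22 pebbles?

0

n :  0  1  2  3  4  5  6  7  8  9 10 11 12 13 14 15 16 17 18 19 20 21 22
G :  0  1  0  1  0  1  0  1  0  1  2  3  2  3  2  3  2  3  2  3  0  1  0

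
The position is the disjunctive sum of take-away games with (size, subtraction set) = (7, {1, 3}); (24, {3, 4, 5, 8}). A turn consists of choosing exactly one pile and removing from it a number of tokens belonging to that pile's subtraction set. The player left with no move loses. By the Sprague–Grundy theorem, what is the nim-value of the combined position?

Pile A, S = {1, 3}:
G(0) = 0
G(1) = mex{0} = 1
G(2) = mex{1} = 0
G(3) = mex{0,0} = 1
G(4) = mex{1,1} = 0
G(5) = mex{0,0} = 1
G(6) = mex{1,1} = 0
G(7) = mex{0,0} = 1
G_A(7) = 1.
Pile B, S = {3, 4, 5, 8}:
G(0) = 0
G(1) = mex{} = 0
G(2) = mex{} = 0
G(3) = mex{0} = 1
G(4) = mex{0,0} = 1
G(5) = mex{0,0,0} = 1
G(6) = mex{1,0,0} = 2
G(7) = mex{1,1,0} = 2
G(8) = mex{1,1,1,0} = 2
G(9) = mex{2,1,1,0} = 3
G(10) = mex{2,2,1,0} = 3
G(11) = mex{2,2,2,1} = 0
G(12) = mex{3,2,2,1} = 0
G(13) = mex{3,3,2,1} = 0
G(14) = mex{0,3,3,2} = 1
G(15) = mex{0,0,3,2} = 1
G(16) = mex{0,0,0,2} = 1
G(17) = mex{1,0,0,3} = 2
G(18) = mex{1,1,0,3} = 2
G(19) = mex{1,1,1,0} = 2
G(20) = mex{2,1,1,0} = 3
G(21) = mex{2,2,1,0} = 3
G(22) = mex{2,2,2,1} = 0
G(23) = mex{3,2,2,1} = 0
G(24) = mex{3,3,2,1} = 0
G_B(24) = 0.
Combined Grundy value = 1 ⊕ 0 = 1.

1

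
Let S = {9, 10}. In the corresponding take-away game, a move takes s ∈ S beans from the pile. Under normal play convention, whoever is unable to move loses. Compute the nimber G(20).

0

G(0) = 0
G(1) = mex{} = 0
G(2) = mex{} = 0
G(3) = mex{} = 0
G(4) = mex{} = 0
G(5) = mex{} = 0
G(6) = mex{} = 0
G(7) = mex{} = 0
G(8) = mex{} = 0
G(9) = mex{0} = 1
G(10) = mex{0,0} = 1
G(11) = mex{0,0} = 1
G(12) = mex{0,0} = 1
G(13) = mex{0,0} = 1
G(14) = mex{0,0} = 1
G(15) = mex{0,0} = 1
G(16) = mex{0,0} = 1
G(17) = mex{0,0} = 1
G(18) = mex{1,0} = 2
G(19) = mex{1,1} = 0
G(20) = mex{1,1} = 0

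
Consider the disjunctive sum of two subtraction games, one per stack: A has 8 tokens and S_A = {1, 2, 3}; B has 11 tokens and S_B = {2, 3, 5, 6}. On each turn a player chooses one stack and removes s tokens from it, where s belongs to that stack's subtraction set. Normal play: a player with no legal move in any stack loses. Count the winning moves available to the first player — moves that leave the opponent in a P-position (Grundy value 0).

Stack A, S = {1, 2, 3}:
n : 0 1 2 3 4 5 6 7 8
G : 0 1 2 3 0 1 2 3 0
G_A(8) = 0.
Stack B, S = {2, 3, 5, 6}:
G(0) = 0
G(1) = mex{} = 0
G(2) = mex{0} = 1
G(3) = mex{0,0} = 1
G(4) = mex{1,0} = 2
G(5) = mex{1,1,0} = 2
G(6) = mex{2,1,0,0} = 3
G(7) = mex{2,2,1,0} = 3
G(8) = mex{3,2,1,1} = 0
G(9) = mex{3,3,2,1} = 0
G(10) = mex{0,3,2,2} = 1
G(11) = mex{0,0,3,2} = 1
G_B(11) = 1.
Combined Grundy value = 0 ⊕ 1 = 1.
A winning move leaves total XOR = 0, i.e. changes one component's Grundy value g to g ⊕ X where X is the current total.
Stack A: need g' = 0⊕1 = 1. Options: 8−1→G=3, 8−2→G=2, 8−3→G=1. Hits: 1.
Stack B: need g' = 1⊕1 = 0. Options: 11−2→G=0, 11−3→G=0, 11−5→G=3, 11−6→G=2. Hits: 2.

3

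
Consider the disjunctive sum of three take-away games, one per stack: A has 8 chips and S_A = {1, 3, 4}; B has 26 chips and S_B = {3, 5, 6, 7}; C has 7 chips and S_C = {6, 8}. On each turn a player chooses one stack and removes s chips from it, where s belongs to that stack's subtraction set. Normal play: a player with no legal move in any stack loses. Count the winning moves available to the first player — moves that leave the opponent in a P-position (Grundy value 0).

Stack A, S = {1, 3, 4}:
G(0) = 0
G(1) = mex{0} = 1
G(2) = mex{1} = 0
G(3) = mex{0,0} = 1
G(4) = mex{1,1,0} = 2
G(5) = mex{2,0,1} = 3
G(6) = mex{3,1,0} = 2
G(7) = mex{2,2,1} = 0
G(8) = mex{0,3,2} = 1
G_A(8) = 1.
Stack B, S = {3, 5, 6, 7}:
n :  0  1  2  3  4  5  6  7  8  9 10 11 12 13 14 15 16 17 18 19 20 21 22 23 24 25 26
G :  0  0  0  1  1  1  2  2  2  3  0  0  0  1  1  1  2  2  2  3  0  0  0  1  1  1  2
G_B(26) = 2.
Stack C, S = {6, 8}:
G(0) = 0
G(1) = mex{} = 0
G(2) = mex{} = 0
G(3) = mex{} = 0
G(4) = mex{} = 0
G(5) = mex{} = 0
G(6) = mex{0} = 1
G(7) = mex{0} = 1
G_C(7) = 1.
Combined Grundy value = 1 ⊕ 2 ⊕ 1 = 2.
A winning move leaves total XOR = 0, i.e. changes one component's Grundy value g to g ⊕ X where X is the current total.
Stack A: need g' = 1⊕2 = 3. Options: 8−1→G=0, 8−3→G=3, 8−4→G=2. Hits: 1.
Stack B: need g' = 2⊕2 = 0. Options: 26−3→G=1, 26−5→G=0, 26−6→G=0, 26−7→G=3. Hits: 2.
Stack C: need g' = 1⊕2 = 3. Options: 7−6→G=0. Hits: 0.

3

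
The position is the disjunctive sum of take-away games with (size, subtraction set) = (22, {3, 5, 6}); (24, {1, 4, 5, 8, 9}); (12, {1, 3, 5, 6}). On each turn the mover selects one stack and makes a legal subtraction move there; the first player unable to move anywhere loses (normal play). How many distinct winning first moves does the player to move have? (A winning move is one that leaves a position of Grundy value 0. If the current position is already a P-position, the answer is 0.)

0

Stack A, S = {3, 5, 6}:
G(0) = 0
G(1) = mex{} = 0
G(2) = mex{} = 0
G(3) = mex{0} = 1
G(4) = mex{0} = 1
G(5) = mex{0,0} = 1
G(6) = mex{1,0,0} = 2
G(7) = mex{1,0,0} = 2
G(8) = mex{1,1,0} = 2
G(9) = mex{2,1,1} = 0
G(10) = mex{2,1,1} = 0
G(11) = mex{2,2,1} = 0
G(12) = mex{0,2,2} = 1
G(13) = mex{0,2,2} = 1
G(14) = mex{0,0,2} = 1
G(15) = mex{1,0,0} = 2
G(16) = mex{1,0,0} = 2
G(17) = mex{1,1,0} = 2
G(18) = mex{2,1,1} = 0
G(19) = mex{2,1,1} = 0
G(20) = mex{2,2,1} = 0
G(21) = mex{0,2,2} = 1
G(22) = mex{0,2,2} = 1
G_A(22) = 1.
Stack B, S = {1, 4, 5, 8, 9}:
G(0) = 0
G(1) = mex{0} = 1
G(2) = mex{1} = 0
G(3) = mex{0} = 1
G(4) = mex{1,0} = 2
G(5) = mex{2,1,0} = 3
G(6) = mex{3,0,1} = 2
G(7) = mex{2,1,0} = 3
G(8) = mex{3,2,1,0} = 4
G(9) = mex{4,3,2,1,0} = 5
G(10) = mex{5,2,3,0,1} = 4
G(11) = mex{4,3,2,1,0} = 5
G(12) = mex{5,4,3,2,1} = 0
G(13) = mex{0,5,4,3,2} = 1
G(14) = mex{1,4,5,2,3} = 0
G(15) = mex{0,5,4,3,2} = 1
G(16) = mex{1,0,5,4,3} = 2
G(17) = mex{2,1,0,5,4} = 3
G(18) = mex{3,0,1,4,5} = 2
G(19) = mex{2,1,0,5,4} = 3
G(20) = mex{3,2,1,0,5} = 4
G(21) = mex{4,3,2,1,0} = 5
G(22) = mex{5,2,3,0,1} = 4
G(23) = mex{4,3,2,1,0} = 5
G(24) = mex{5,4,3,2,1} = 0
G_B(24) = 0.
Stack C, S = {1, 3, 5, 6}:
G(0) = 0
G(1) = mex{0} = 1
G(2) = mex{1} = 0
G(3) = mex{0,0} = 1
G(4) = mex{1,1} = 0
G(5) = mex{0,0,0} = 1
G(6) = mex{1,1,1,0} = 2
G(7) = mex{2,0,0,1} = 3
G(8) = mex{3,1,1,0} = 2
G(9) = mex{2,2,0,1} = 3
G(10) = mex{3,3,1,0} = 2
G(11) = mex{2,2,2,1} = 0
G(12) = mex{0,3,3,2} = 1
G_C(12) = 1.
Combined Grundy value = 1 ⊕ 0 ⊕ 1 = 0.
A winning move leaves total XOR = 0, i.e. changes one component's Grundy value g to g ⊕ X where X is the current total.
Stack A: target g' = 1⊕0 = 1, but every legal move changes the Grundy value (mex property), so 0 moves.
Stack B: target g' = 0⊕0 = 0, but every legal move changes the Grundy value (mex property), so 0 moves.
Stack C: target g' = 1⊕0 = 1, but every legal move changes the Grundy value (mex property), so 0 moves.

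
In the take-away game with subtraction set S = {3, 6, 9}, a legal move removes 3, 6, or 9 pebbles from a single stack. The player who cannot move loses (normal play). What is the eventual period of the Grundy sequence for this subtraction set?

G(0) = 0
G(1) = mex{} = 0
G(2) = mex{} = 0
G(3) = mex{0} = 1
G(4) = mex{0} = 1
G(5) = mex{0} = 1
G(6) = mex{1,0} = 2
G(7) = mex{1,0} = 2
G(8) = mex{1,0} = 2
G(9) = mex{2,1,0} = 3
G(10) = mex{2,1,0} = 3
G(11) = mex{2,1,0} = 3
G(12) = mex{3,2,1} = 0
G(13) = mex{3,2,1} = 0
G(14) = mex{3,2,1} = 0
G(15) = mex{0,3,2} = 1
G(16) = mex{0,3,2} = 1
G(17) = mex{0,3,2} = 1
G(18) = mex{1,0,3} = 2
G(19) = mex{1,0,3} = 2
G(20) = mex{1,0,3} = 2
G(21) = mex{2,1,0} = 3
G(22) = mex{2,1,0} = 3
G(23) = mex{2,1,0} = 3
G(24) = mex{3,2,1} = 0
G(25) = mex{3,2,1} = 0
G(n+12) = G(n) holds for n = 0,…,8 (a full window of length max(S) = 9), so the sequence is purely periodic with period 12.

12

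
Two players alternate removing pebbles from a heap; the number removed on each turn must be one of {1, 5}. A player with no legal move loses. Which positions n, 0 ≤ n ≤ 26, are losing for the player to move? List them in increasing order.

0, 2, 4, 6, 8, 10, 12, 14, 16, 18, 20, 22, 24, 26

n :  0  1  2  3  4  5  6  7  8  9 10 11 12 13 14 15 16 17 18 19 20 21 22 23 24 25 26
G :  0  1  0  1  0  1  0  1  0  1  0  1  0  1  0  1  0  1  0  1  0  1  0  1  0  1  0
P-positions are exactly the n with G(n) = 0.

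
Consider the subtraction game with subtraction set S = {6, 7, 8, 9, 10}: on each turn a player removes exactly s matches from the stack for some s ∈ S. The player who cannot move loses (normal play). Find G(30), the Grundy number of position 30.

n :  0  1  2  3  4  5  6  7  8  9 10 11 12 13 14 15 16 17 18 19 20 21 22 23 24 25 26 27 28 29 30
G :  0  0  0  0  0  0  1  1  1  1  1  1  2  2  2  2  0  0  0  0  0  0  1  1  1  1  1  1  2  2  2

2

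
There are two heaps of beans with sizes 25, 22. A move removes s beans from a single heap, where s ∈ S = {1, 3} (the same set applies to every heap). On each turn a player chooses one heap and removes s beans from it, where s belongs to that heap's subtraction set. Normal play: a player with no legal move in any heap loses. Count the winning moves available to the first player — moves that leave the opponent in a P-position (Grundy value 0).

All heaps use S = {1, 3}:
G(0) = 0
G(1) = mex{0} = 1
G(2) = mex{1} = 0
G(3) = mex{0,0} = 1
G(4) = mex{1,1} = 0
G(5) = mex{0,0} = 1
G(6) = mex{1,1} = 0
G(7) = mex{0,0} = 1
G(8) = mex{1,1} = 0
G(9) = mex{0,0} = 1
G(10) = mex{1,1} = 0
G(11) = mex{0,0} = 1
G(12) = mex{1,1} = 0
G(13) = mex{0,0} = 1
G(14) = mex{1,1} = 0
G(15) = mex{0,0} = 1
G(16) = mex{1,1} = 0
G(17) = mex{0,0} = 1
G(18) = mex{1,1} = 0
G(19) = mex{0,0} = 1
G(20) = mex{1,1} = 0
G(21) = mex{0,0} = 1
G(22) = mex{1,1} = 0
G(23) = mex{0,0} = 1
G(24) = mex{1,1} = 0
G(25) = mex{0,0} = 1
Heap A: G(25) = 1.
Heap B: G(22) = 0.
Combined Grundy value = 1 ⊕ 0 = 1.
A winning move leaves total XOR = 0, i.e. changes one component's Grundy value g to g ⊕ X where X is the current total.
Heap A: need g' = 1⊕1 = 0. Options: 25−1→G=0, 25−3→G=0. Hits: 2.
Heap B: need g' = 0⊕1 = 1. Options: 22−1→G=1, 22−3→G=1. Hits: 2.

4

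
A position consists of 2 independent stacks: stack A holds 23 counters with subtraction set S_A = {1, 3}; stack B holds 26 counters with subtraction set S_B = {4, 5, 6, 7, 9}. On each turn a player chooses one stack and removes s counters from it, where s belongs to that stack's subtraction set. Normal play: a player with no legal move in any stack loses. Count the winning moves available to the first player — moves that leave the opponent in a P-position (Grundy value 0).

5

Stack A, S = {1, 3}:
n :  0  1  2  3  4  5  6  7  8  9 10 11 12 13 14 15 16 17 18 19 20 21 22 23
G :  0  1  0  1  0  1  0  1  0  1  0  1  0  1  0  1  0  1  0  1  0  1  0  1
G_A(23) = 1.
Stack B, S = {4, 5, 6, 7, 9}:
G(0) = 0
G(1) = mex{} = 0
G(2) = mex{} = 0
G(3) = mex{} = 0
G(4) = mex{0} = 1
G(5) = mex{0,0} = 1
G(6) = mex{0,0,0} = 1
G(7) = mex{0,0,0,0} = 1
G(8) = mex{1,0,0,0} = 2
G(9) = mex{1,1,0,0,0} = 2
G(10) = mex{1,1,1,0,0} = 2
G(11) = mex{1,1,1,1,0} = 2
G(12) = mex{2,1,1,1,0} = 3
G(13) = mex{2,2,1,1,1} = 0
G(14) = mex{2,2,2,1,1} = 0
G(15) = mex{2,2,2,2,1} = 0
G(16) = mex{3,2,2,2,1} = 0
G(17) = mex{0,3,2,2,2} = 1
G(18) = mex{0,0,3,2,2} = 1
G(19) = mex{0,0,0,3,2} = 1
G(20) = mex{0,0,0,0,2} = 1
G(21) = mex{1,0,0,0,3} = 2
G(22) = mex{1,1,0,0,0} = 2
G(23) = mex{1,1,1,0,0} = 2
G(24) = mex{1,1,1,1,0} = 2
G(25) = mex{2,1,1,1,0} = 3
G(26) = mex{2,2,1,1,1} = 0
G_B(26) = 0.
Combined Grundy value = 1 ⊕ 0 = 1.
A winning move leaves total XOR = 0, i.e. changes one component's Grundy value g to g ⊕ X where X is the current total.
Stack A: need g' = 1⊕1 = 0. Options: 23−1→G=0, 23−3→G=0. Hits: 2.
Stack B: need g' = 0⊕1 = 1. Options: 26−4→G=2, 26−5→G=2, 26−6→G=1, 26−7→G=1, 26−9→G=1. Hits: 3.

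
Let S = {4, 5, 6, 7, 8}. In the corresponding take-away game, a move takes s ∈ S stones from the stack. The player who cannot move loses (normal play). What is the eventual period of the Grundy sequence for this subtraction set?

12

n :  0  1  2  3  4  5  6  7  8  9 10 11 12 13 14 15 16 17 18 19 20 21 22 23 24 25
G :  0  0  0  0  1  1  1  1  2  2  2  2  0  0  0  0  1  1  1  1  2  2  2  2  0  0
G(n+12) = G(n) holds for n = 0,…,7 (a full window of length max(S) = 8), so the sequence is purely periodic with period 12.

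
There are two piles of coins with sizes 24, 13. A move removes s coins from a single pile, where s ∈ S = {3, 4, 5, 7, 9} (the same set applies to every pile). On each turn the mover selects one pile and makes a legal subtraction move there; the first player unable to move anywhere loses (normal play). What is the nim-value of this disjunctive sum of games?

0

All piles use S = {3, 4, 5, 7, 9}:
n :  0  1  2  3  4  5  6  7  8  9 10 11 12 13 14 15 16 17 18 19 20 21 22 23 24
G :  0  0  0  1  1  1  2  2  2  3  3  3  0  0  0  1  1  1  2  2  2  3  3  3  0
Pile A: G(24) = 0.
Pile B: G(13) = 0.
Combined Grundy value = 0 ⊕ 0 = 0.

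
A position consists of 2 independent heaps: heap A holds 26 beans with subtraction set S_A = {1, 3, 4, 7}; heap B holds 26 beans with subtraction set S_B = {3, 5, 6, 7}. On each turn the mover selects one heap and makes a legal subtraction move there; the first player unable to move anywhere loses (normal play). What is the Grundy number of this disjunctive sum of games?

Heap A, S = {1, 3, 4, 7}:
n :  0  1  2  3  4  5  6  7  8  9 10 11 12 13 14 15 16 17 18 19 20 21 22 23 24 25 26
G :  0  1  0  1  2  3  2  3  0  1  0  1  2  3  2  3  0  1  0  1  2  3  2  3  0  1  0
G_A(26) = 0.
Heap B, S = {3, 5, 6, 7}:
G(0) = 0
G(1) = mex{} = 0
G(2) = mex{} = 0
G(3) = mex{0} = 1
G(4) = mex{0} = 1
G(5) = mex{0,0} = 1
G(6) = mex{1,0,0} = 2
G(7) = mex{1,0,0,0} = 2
G(8) = mex{1,1,0,0} = 2
G(9) = mex{2,1,1,0} = 3
G(10) = mex{2,1,1,1} = 0
G(11) = mex{2,2,1,1} = 0
G(12) = mex{3,2,2,1} = 0
G(13) = mex{0,2,2,2} = 1
G(14) = mex{0,3,2,2} = 1
G(15) = mex{0,0,3,2} = 1
G(16) = mex{1,0,0,3} = 2
G(17) = mex{1,0,0,0} = 2
G(18) = mex{1,1,0,0} = 2
G(19) = mex{2,1,1,0} = 3
G(20) = mex{2,1,1,1} = 0
G(21) = mex{2,2,1,1} = 0
G(22) = mex{3,2,2,1} = 0
G(23) = mex{0,2,2,2} = 1
G(24) = mex{0,3,2,2} = 1
G(25) = mex{0,0,3,2} = 1
G(26) = mex{1,0,0,3} = 2
G_B(26) = 2.
Combined Grundy value = 0 ⊕ 2 = 2.

2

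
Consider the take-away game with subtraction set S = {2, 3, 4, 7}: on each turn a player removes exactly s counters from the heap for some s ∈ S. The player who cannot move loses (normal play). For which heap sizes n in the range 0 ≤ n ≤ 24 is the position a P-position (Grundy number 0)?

0, 1, 6, 11, 12, 17, 22, 23

G(0) = 0
G(1) = mex{} = 0
G(2) = mex{0} = 1
G(3) = mex{0,0} = 1
G(4) = mex{1,0,0} = 2
G(5) = mex{1,1,0} = 2
G(6) = mex{2,1,1} = 0
G(7) = mex{2,2,1,0} = 3
G(8) = mex{0,2,2,0} = 1
G(9) = mex{3,0,2,1} = 4
G(10) = mex{1,3,0,1} = 2
G(11) = mex{4,1,3,2} = 0
G(12) = mex{2,4,1,2} = 0
G(13) = mex{0,2,4,0} = 1
G(14) = mex{0,0,2,3} = 1
G(15) = mex{1,0,0,1} = 2
G(16) = mex{1,1,0,4} = 2
G(17) = mex{2,1,1,2} = 0
G(18) = mex{2,2,1,0} = 3
G(19) = mex{0,2,2,0} = 1
G(20) = mex{3,0,2,1} = 4
G(21) = mex{1,3,0,1} = 2
G(22) = mex{4,1,3,2} = 0
G(23) = mex{2,4,1,2} = 0
G(24) = mex{0,2,4,0} = 1
P-positions are exactly the n with G(n) = 0.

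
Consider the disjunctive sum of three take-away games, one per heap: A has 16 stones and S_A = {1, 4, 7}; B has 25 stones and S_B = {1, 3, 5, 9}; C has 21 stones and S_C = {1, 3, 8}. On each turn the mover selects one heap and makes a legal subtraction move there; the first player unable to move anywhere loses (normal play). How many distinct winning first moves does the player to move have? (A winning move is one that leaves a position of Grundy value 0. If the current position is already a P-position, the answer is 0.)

Heap A, S = {1, 4, 7}:
G(0) = 0
G(1) = mex{0} = 1
G(2) = mex{1} = 0
G(3) = mex{0} = 1
G(4) = mex{1,0} = 2
G(5) = mex{2,1} = 0
G(6) = mex{0,0} = 1
G(7) = mex{1,1,0} = 2
G(8) = mex{2,2,1} = 0
G(9) = mex{0,0,0} = 1
G(10) = mex{1,1,1} = 0
G(11) = mex{0,2,2} = 1
G(12) = mex{1,0,0} = 2
G(13) = mex{2,1,1} = 0
G(14) = mex{0,0,2} = 1
G(15) = mex{1,1,0} = 2
G(16) = mex{2,2,1} = 0
G_A(16) = 0.
Heap B, S = {1, 3, 5, 9}:
G(0) = 0
G(1) = mex{0} = 1
G(2) = mex{1} = 0
G(3) = mex{0,0} = 1
G(4) = mex{1,1} = 0
G(5) = mex{0,0,0} = 1
G(6) = mex{1,1,1} = 0
G(7) = mex{0,0,0} = 1
G(8) = mex{1,1,1} = 0
G(9) = mex{0,0,0,0} = 1
G(10) = mex{1,1,1,1} = 0
G(11) = mex{0,0,0,0} = 1
G(12) = mex{1,1,1,1} = 0
G(13) = mex{0,0,0,0} = 1
G(14) = mex{1,1,1,1} = 0
G(15) = mex{0,0,0,0} = 1
G(16) = mex{1,1,1,1} = 0
G(17) = mex{0,0,0,0} = 1
G(18) = mex{1,1,1,1} = 0
G(19) = mex{0,0,0,0} = 1
G(20) = mex{1,1,1,1} = 0
G(21) = mex{0,0,0,0} = 1
G(22) = mex{1,1,1,1} = 0
G(23) = mex{0,0,0,0} = 1
G(24) = mex{1,1,1,1} = 0
G(25) = mex{0,0,0,0} = 1
G_B(25) = 1.
Heap C, S = {1, 3, 8}:
n :  0  1  2  3  4  5  6  7  8  9 10 11 12 13 14 15 16 17 18 19 20 21
G :  0  1  0  1  0  1  0  1  2  3  2  0  1  0  1  0  1  0  1  2  3  2
G_C(21) = 2.
Combined Grundy value = 0 ⊕ 1 ⊕ 2 = 3.
A winning move leaves total XOR = 0, i.e. changes one component's Grundy value g to g ⊕ X where X is the current total.
Heap A: need g' = 0⊕3 = 3. Options: 16−1→G=2, 16−4→G=2, 16−7→G=1. Hits: 0.
Heap B: need g' = 1⊕3 = 2. Options: 25−1→G=0, 25−3→G=0, 25−5→G=0, 25−9→G=0. Hits: 0.
Heap C: need g' = 2⊕3 = 1. Options: 21−1→G=3, 21−3→G=1, 21−8→G=0. Hits: 1.

1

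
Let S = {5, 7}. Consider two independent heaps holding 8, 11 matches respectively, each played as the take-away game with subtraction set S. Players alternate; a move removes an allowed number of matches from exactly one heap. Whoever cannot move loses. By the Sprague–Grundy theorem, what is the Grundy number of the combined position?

All heaps use S = {5, 7}:
G(0) = 0
G(1) = mex{} = 0
G(2) = mex{} = 0
G(3) = mex{} = 0
G(4) = mex{} = 0
G(5) = mex{0} = 1
G(6) = mex{0} = 1
G(7) = mex{0,0} = 1
G(8) = mex{0,0} = 1
G(9) = mex{0,0} = 1
G(10) = mex{1,0} = 2
G(11) = mex{1,0} = 2
Heap A: G(8) = 1.
Heap B: G(11) = 2.
Combined Grundy value = 1 ⊕ 2 = 3.

3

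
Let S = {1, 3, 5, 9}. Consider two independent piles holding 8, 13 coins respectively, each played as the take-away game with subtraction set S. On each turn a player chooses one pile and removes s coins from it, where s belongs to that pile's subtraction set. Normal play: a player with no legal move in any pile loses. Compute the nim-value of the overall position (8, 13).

All piles use S = {1, 3, 5, 9}:
n :  0  1  2  3  4  5  6  7  8  9 10 11 12 13
G :  0  1  0  1  0  1  0  1  0  1  0  1  0  1
Pile A: G(8) = 0.
Pile B: G(13) = 1.
Combined Grundy value = 0 ⊕ 1 = 1.

1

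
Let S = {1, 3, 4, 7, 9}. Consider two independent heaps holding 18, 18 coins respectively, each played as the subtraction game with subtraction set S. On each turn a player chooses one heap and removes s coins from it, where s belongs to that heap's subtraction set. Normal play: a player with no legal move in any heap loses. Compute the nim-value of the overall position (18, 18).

0

All heaps use S = {1, 3, 4, 7, 9}:
G(0) = 0
G(1) = mex{0} = 1
G(2) = mex{1} = 0
G(3) = mex{0,0} = 1
G(4) = mex{1,1,0} = 2
G(5) = mex{2,0,1} = 3
G(6) = mex{3,1,0} = 2
G(7) = mex{2,2,1,0} = 3
G(8) = mex{3,3,2,1} = 0
G(9) = mex{0,2,3,0,0} = 1
G(10) = mex{1,3,2,1,1} = 0
G(11) = mex{0,0,3,2,0} = 1
G(12) = mex{1,1,0,3,1} = 2
G(13) = mex{2,0,1,2,2} = 3
G(14) = mex{3,1,0,3,3} = 2
G(15) = mex{2,2,1,0,2} = 3
G(16) = mex{3,3,2,1,3} = 0
G(17) = mex{0,2,3,0,0} = 1
G(18) = mex{1,3,2,1,1} = 0
Heap A: G(18) = 0.
Heap B: G(18) = 0.
Combined Grundy value = 0 ⊕ 0 = 0.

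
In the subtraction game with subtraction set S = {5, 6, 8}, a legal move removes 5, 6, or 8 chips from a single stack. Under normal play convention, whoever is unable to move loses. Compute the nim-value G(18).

1

G(0) = 0
G(1) = mex{} = 0
G(2) = mex{} = 0
G(3) = mex{} = 0
G(4) = mex{} = 0
G(5) = mex{0} = 1
G(6) = mex{0,0} = 1
G(7) = mex{0,0} = 1
G(8) = mex{0,0,0} = 1
G(9) = mex{0,0,0} = 1
G(10) = mex{1,0,0} = 2
G(11) = mex{1,1,0} = 2
G(12) = mex{1,1,0} = 2
G(13) = mex{1,1,1} = 0
G(14) = mex{1,1,1} = 0
G(15) = mex{2,1,1} = 0
G(16) = mex{2,2,1} = 0
G(17) = mex{2,2,1} = 0
G(18) = mex{0,2,2} = 1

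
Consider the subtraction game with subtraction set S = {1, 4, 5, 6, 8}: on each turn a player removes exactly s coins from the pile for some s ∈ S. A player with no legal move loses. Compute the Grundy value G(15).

G(0) = 0
G(1) = mex{0} = 1
G(2) = mex{1} = 0
G(3) = mex{0} = 1
G(4) = mex{1,0} = 2
G(5) = mex{2,1,0} = 3
G(6) = mex{3,0,1,0} = 2
G(7) = mex{2,1,0,1} = 3
G(8) = mex{3,2,1,0,0} = 4
G(9) = mex{4,3,2,1,1} = 0
G(10) = mex{0,2,3,2,0} = 1
G(11) = mex{1,3,2,3,1} = 0
G(12) = mex{0,4,3,2,2} = 1
G(13) = mex{1,0,4,3,3} = 2
G(14) = mex{2,1,0,4,2} = 3
G(15) = mex{3,0,1,0,3} = 2

2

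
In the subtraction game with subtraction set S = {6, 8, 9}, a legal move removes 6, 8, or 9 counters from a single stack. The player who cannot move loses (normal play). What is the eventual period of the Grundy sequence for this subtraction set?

15

n :  0  1  2  3  4  5  6  7  8  9 10 11 12 13 14 15 16 17 18 19 20 21 22 23 24 25 26 27 28 29 30 31
G :  0  0  0  0  0  0  1  1  1  1  1  1  2  2  2  0  0  0  0  0  0  1  1  1  1  1  1  2  2  2  0  0
G(n+15) = G(n) holds for n = 0,…,8 (a full window of length max(S) = 9), so the sequence is purely periodic with period 15.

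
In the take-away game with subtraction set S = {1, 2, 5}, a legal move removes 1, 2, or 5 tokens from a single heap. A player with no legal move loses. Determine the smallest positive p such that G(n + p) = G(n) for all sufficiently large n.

3

G(0) = 0
G(1) = mex{0} = 1
G(2) = mex{1,0} = 2
G(3) = mex{2,1} = 0
G(4) = mex{0,2} = 1
G(5) = mex{1,0,0} = 2
G(6) = mex{2,1,1} = 0
G(7) = mex{0,2,2} = 1
G(8) = mex{1,0,0} = 2
G(9) = mex{2,1,1} = 0
G(10) = mex{0,2,2} = 1
G(11) = mex{1,0,0} = 2
G(12) = mex{2,1,1} = 0
G(13) = mex{0,2,2} = 1
G(14) = mex{1,0,0} = 2
G(n+3) = G(n) holds for n = 0,…,4 (a full window of length max(S) = 5), so the sequence is purely periodic with period 3.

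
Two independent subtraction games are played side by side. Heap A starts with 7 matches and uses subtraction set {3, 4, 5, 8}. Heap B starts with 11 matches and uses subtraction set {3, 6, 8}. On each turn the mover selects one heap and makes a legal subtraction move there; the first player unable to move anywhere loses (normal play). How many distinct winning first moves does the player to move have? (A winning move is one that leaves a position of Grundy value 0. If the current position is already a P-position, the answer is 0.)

Heap A, S = {3, 4, 5, 8}:
G(0) = 0
G(1) = mex{} = 0
G(2) = mex{} = 0
G(3) = mex{0} = 1
G(4) = mex{0,0} = 1
G(5) = mex{0,0,0} = 1
G(6) = mex{1,0,0} = 2
G(7) = mex{1,1,0} = 2
G_A(7) = 2.
Heap B, S = {3, 6, 8}:
n :  0  1  2  3  4  5  6  7  8  9 10 11
G :  0  0  0  1  1  1  2  2  2  3  3  0
G_B(11) = 0.
Combined Grundy value = 2 ⊕ 0 = 2.
A winning move leaves total XOR = 0, i.e. changes one component's Grundy value g to g ⊕ X where X is the current total.
Heap A: need g' = 2⊕2 = 0. Options: 7−3→G=1, 7−4→G=1, 7−5→G=0. Hits: 1.
Heap B: need g' = 0⊕2 = 2. Options: 11−3→G=2, 11−6→G=1, 11−8→G=1. Hits: 1.

2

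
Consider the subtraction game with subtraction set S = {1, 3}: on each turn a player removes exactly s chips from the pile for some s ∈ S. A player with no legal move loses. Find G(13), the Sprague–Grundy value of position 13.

1

G(0) = 0
G(1) = mex{0} = 1
G(2) = mex{1} = 0
G(3) = mex{0,0} = 1
G(4) = mex{1,1} = 0
G(5) = mex{0,0} = 1
G(6) = mex{1,1} = 0
G(7) = mex{0,0} = 1
G(8) = mex{1,1} = 0
G(9) = mex{0,0} = 1
G(10) = mex{1,1} = 0
G(11) = mex{0,0} = 1
G(12) = mex{1,1} = 0
G(13) = mex{0,0} = 1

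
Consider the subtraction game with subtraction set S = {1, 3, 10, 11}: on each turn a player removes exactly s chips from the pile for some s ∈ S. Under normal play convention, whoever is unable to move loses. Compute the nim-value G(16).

n :  0  1  2  3  4  5  6  7  8  9 10 11 12 13 14 15 16
G :  0  1  0  1  0  1  0  1  0  1  2  3  2  3  2  3  2

2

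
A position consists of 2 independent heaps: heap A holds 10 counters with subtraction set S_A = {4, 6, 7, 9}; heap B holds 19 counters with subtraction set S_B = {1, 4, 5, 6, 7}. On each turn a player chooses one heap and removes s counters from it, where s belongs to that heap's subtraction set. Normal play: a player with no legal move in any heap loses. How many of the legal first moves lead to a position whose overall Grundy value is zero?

Heap A, S = {4, 6, 7, 9}:
G(0) = 0
G(1) = mex{} = 0
G(2) = mex{} = 0
G(3) = mex{} = 0
G(4) = mex{0} = 1
G(5) = mex{0} = 1
G(6) = mex{0,0} = 1
G(7) = mex{0,0,0} = 1
G(8) = mex{1,0,0} = 2
G(9) = mex{1,0,0,0} = 2
G(10) = mex{1,1,0,0} = 2
G_A(10) = 2.
Heap B, S = {1, 4, 5, 6, 7}:
n :  0  1  2  3  4  5  6  7  8  9 10 11 12 13 14 15 16 17 18 19
G :  0  1  0  1  2  3  2  3  4  5  0  1  0  1  2  3  2  3  4  5
G_B(19) = 5.
Combined Grundy value = 2 ⊕ 5 = 7.
A winning move leaves total XOR = 0, i.e. changes one component's Grundy value g to g ⊕ X where X is the current total.
Heap A: need g' = 2⊕7 = 5. Options: 10−4→G=1, 10−6→G=1, 10−7→G=0, 10−9→G=0. Hits: 0.
Heap B: need g' = 5⊕7 = 2. Options: 19−1→G=4, 19−4→G=3, 19−5→G=2, 19−6→G=1, 19−7→G=0. Hits: 1.

1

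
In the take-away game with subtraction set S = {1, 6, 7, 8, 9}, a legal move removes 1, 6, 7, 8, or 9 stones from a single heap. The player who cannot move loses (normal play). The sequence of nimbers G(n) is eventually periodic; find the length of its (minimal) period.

14

n :  0  1  2  3  4  5  6  7  8  9 10 11 12 13 14 15 16 17 18 19 20 21 22 23 24 25 26 27 28 29
G :  0  1  0  1  0  1  2  3  2  3  2  3  4  5  0  1  0  1  0  1  2  3  2  3  2  3  4  5  0  1
G(n+14) = G(n) holds for n = 0,…,8 (a full window of length max(S) = 9), so the sequence is purely periodic with period 14.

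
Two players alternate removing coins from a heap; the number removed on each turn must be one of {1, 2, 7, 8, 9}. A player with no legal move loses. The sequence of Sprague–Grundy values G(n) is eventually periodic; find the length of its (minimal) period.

16

n :  0  1  2  3  4  5  6  7  8  9 10 11 12 13 14 15 16 17 18 19 20 21 22 23 24 25 26 27 28 29 30 31 32 33
G :  0  1  2  0  1  2  0  1  2  3  4  5  3  4  5  3  0  1  2  0  1  2  0  1  2  3  4  5  3  4  5  3  0  1
G(n+16) = G(n) holds for n = 0,…,8 (a full window of length max(S) = 9), so the sequence is purely periodic with period 16.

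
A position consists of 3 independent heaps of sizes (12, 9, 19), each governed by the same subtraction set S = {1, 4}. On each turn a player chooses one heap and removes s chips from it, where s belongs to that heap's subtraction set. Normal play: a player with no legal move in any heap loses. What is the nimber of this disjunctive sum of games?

All heaps use S = {1, 4}:
G(0) = 0
G(1) = mex{0} = 1
G(2) = mex{1} = 0
G(3) = mex{0} = 1
G(4) = mex{1,0} = 2
G(5) = mex{2,1} = 0
G(6) = mex{0,0} = 1
G(7) = mex{1,1} = 0
G(8) = mex{0,2} = 1
G(9) = mex{1,0} = 2
G(10) = mex{2,1} = 0
G(11) = mex{0,0} = 1
G(12) = mex{1,1} = 0
G(13) = mex{0,2} = 1
G(14) = mex{1,0} = 2
G(15) = mex{2,1} = 0
G(16) = mex{0,0} = 1
G(17) = mex{1,1} = 0
G(18) = mex{0,2} = 1
G(19) = mex{1,0} = 2
Heap A: G(12) = 0.
Heap B: G(9) = 2.
Heap C: G(19) = 2.
Combined Grundy value = 0 ⊕ 2 ⊕ 2 = 0.

0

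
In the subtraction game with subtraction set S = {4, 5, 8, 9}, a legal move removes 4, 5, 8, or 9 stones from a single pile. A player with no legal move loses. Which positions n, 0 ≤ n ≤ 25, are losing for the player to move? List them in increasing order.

n :  0  1  2  3  4  5  6  7  8  9 10 11 12 13 14 15 16 17 18 19 20 21 22 23 24 25
G :  0  0  0  0  1  1  1  1  2  2  2  2  3  0  0  0  0  1  1  1  1  2  2  2  2  3
P-positions are exactly the n with G(n) = 0.

0, 1, 2, 3, 13, 14, 15, 16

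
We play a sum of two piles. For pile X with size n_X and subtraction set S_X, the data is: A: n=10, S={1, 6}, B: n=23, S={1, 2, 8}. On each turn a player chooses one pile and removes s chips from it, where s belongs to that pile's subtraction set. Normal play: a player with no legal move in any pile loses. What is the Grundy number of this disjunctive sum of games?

3

Pile A, S = {1, 6}:
n :  0  1  2  3  4  5  6  7  8  9 10
G :  0  1  0  1  0  1  2  0  1  0  1
G_A(10) = 1.
Pile B, S = {1, 2, 8}:
G(0) = 0
G(1) = mex{0} = 1
G(2) = mex{1,0} = 2
G(3) = mex{2,1} = 0
G(4) = mex{0,2} = 1
G(5) = mex{1,0} = 2
G(6) = mex{2,1} = 0
G(7) = mex{0,2} = 1
G(8) = mex{1,0,0} = 2
G(9) = mex{2,1,1} = 0
G(10) = mex{0,2,2} = 1
G(11) = mex{1,0,0} = 2
G(12) = mex{2,1,1} = 0
G(13) = mex{0,2,2} = 1
G(14) = mex{1,0,0} = 2
G(15) = mex{2,1,1} = 0
G(16) = mex{0,2,2} = 1
G(17) = mex{1,0,0} = 2
G(18) = mex{2,1,1} = 0
G(19) = mex{0,2,2} = 1
G(20) = mex{1,0,0} = 2
G(21) = mex{2,1,1} = 0
G(22) = mex{0,2,2} = 1
G(23) = mex{1,0,0} = 2
G_B(23) = 2.
Combined Grundy value = 1 ⊕ 2 = 3.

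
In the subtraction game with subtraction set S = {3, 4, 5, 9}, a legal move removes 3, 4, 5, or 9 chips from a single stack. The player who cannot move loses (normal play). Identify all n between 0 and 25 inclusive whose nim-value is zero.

0, 1, 2, 8, 14, 15, 16, 22

G(0) = 0
G(1) = mex{} = 0
G(2) = mex{} = 0
G(3) = mex{0} = 1
G(4) = mex{0,0} = 1
G(5) = mex{0,0,0} = 1
G(6) = mex{1,0,0} = 2
G(7) = mex{1,1,0} = 2
G(8) = mex{1,1,1} = 0
G(9) = mex{2,1,1,0} = 3
G(10) = mex{2,2,1,0} = 3
G(11) = mex{0,2,2,0} = 1
G(12) = mex{3,0,2,1} = 4
G(13) = mex{3,3,0,1} = 2
G(14) = mex{1,3,3,1} = 0
G(15) = mex{4,1,3,2} = 0
G(16) = mex{2,4,1,2} = 0
G(17) = mex{0,2,4,0} = 1
G(18) = mex{0,0,2,3} = 1
G(19) = mex{0,0,0,3} = 1
G(20) = mex{1,0,0,1} = 2
G(21) = mex{1,1,0,4} = 2
G(22) = mex{1,1,1,2} = 0
G(23) = mex{2,1,1,0} = 3
G(24) = mex{2,2,1,0} = 3
G(25) = mex{0,2,2,0} = 1
P-positions are exactly the n with G(n) = 0.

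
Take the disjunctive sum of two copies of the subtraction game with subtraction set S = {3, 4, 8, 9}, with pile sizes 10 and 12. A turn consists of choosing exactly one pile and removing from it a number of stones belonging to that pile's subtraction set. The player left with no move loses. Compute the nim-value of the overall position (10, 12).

1

All piles use S = {3, 4, 8, 9}:
n :  0  1  2  3  4  5  6  7  8  9 10 11 12
G :  0  0  0  1  1  1  2  0  2  3  1  3  0
Pile A: G(10) = 1.
Pile B: G(12) = 0.
Combined Grundy value = 1 ⊕ 0 = 1.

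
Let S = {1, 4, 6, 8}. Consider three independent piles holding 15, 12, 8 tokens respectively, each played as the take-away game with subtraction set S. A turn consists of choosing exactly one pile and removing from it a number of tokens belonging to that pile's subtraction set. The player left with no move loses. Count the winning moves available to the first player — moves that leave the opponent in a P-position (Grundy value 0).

All piles use S = {1, 4, 6, 8}:
n :  0  1  2  3  4  5  6  7  8  9 10 11 12 13 14 15
G :  0  1  0  1  2  0  1  0  1  2  3  2  0  1  0  1
Pile A: G(15) = 1.
Pile B: G(12) = 0.
Pile C: G(8) = 1.
Combined Grundy value = 1 ⊕ 0 ⊕ 1 = 0.
A winning move leaves total XOR = 0, i.e. changes one component's Grundy value g to g ⊕ X where X is the current total.
Pile A: target g' = 1⊕0 = 1, but every legal move changes the Grundy value (mex property), so 0 moves.
Pile B: target g' = 0⊕0 = 0, but every legal move changes the Grundy value (mex property), so 0 moves.
Pile C: target g' = 1⊕0 = 1, but every legal move changes the Grundy value (mex property), so 0 moves.

0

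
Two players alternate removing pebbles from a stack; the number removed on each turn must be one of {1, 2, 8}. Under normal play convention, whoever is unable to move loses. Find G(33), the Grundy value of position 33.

0

G(0) = 0
G(1) = mex{0} = 1
G(2) = mex{1,0} = 2
G(3) = mex{2,1} = 0
G(4) = mex{0,2} = 1
G(5) = mex{1,0} = 2
G(6) = mex{2,1} = 0
G(7) = mex{0,2} = 1
G(8) = mex{1,0,0} = 2
G(9) = mex{2,1,1} = 0
G(10) = mex{0,2,2} = 1
G(11) = mex{1,0,0} = 2
G(12) = mex{2,1,1} = 0
G(13) = mex{0,2,2} = 1
G(14) = mex{1,0,0} = 2
G(15) = mex{2,1,1} = 0
G(16) = mex{0,2,2} = 1
G(17) = mex{1,0,0} = 2
G(18) = mex{2,1,1} = 0
G(19) = mex{0,2,2} = 1
G(20) = mex{1,0,0} = 2
G(21) = mex{2,1,1} = 0
G(22) = mex{0,2,2} = 1
G(23) = mex{1,0,0} = 2
G(24) = mex{2,1,1} = 0
G(25) = mex{0,2,2} = 1
G(26) = mex{1,0,0} = 2
G(27) = mex{2,1,1} = 0
G(28) = mex{0,2,2} = 1
G(29) = mex{1,0,0} = 2
G(30) = mex{2,1,1} = 0
G(31) = mex{0,2,2} = 1
G(32) = mex{1,0,0} = 2
G(33) = mex{2,1,1} = 0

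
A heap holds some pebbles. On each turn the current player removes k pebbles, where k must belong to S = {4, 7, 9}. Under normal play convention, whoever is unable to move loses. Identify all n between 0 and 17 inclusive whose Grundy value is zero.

0, 1, 2, 3, 13, 14, 15, 16

n :  0  1  2  3  4  5  6  7  8  9 10 11 12 13 14 15 16 17
G :  0  0  0  0  1  1  1  1  2  2  2  2  3  0  0  0  0  1
P-positions are exactly the n with G(n) = 0.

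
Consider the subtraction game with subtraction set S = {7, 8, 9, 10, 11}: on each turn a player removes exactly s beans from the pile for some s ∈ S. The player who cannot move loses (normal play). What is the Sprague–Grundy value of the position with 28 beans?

G(0) = 0
G(1) = mex{} = 0
G(2) = mex{} = 0
G(3) = mex{} = 0
G(4) = mex{} = 0
G(5) = mex{} = 0
G(6) = mex{} = 0
G(7) = mex{0} = 1
G(8) = mex{0,0} = 1
G(9) = mex{0,0,0} = 1
G(10) = mex{0,0,0,0} = 1
G(11) = mex{0,0,0,0,0} = 1
G(12) = mex{0,0,0,0,0} = 1
G(13) = mex{0,0,0,0,0} = 1
G(14) = mex{1,0,0,0,0} = 2
G(15) = mex{1,1,0,0,0} = 2
G(16) = mex{1,1,1,0,0} = 2
G(17) = mex{1,1,1,1,0} = 2
G(18) = mex{1,1,1,1,1} = 0
G(19) = mex{1,1,1,1,1} = 0
G(20) = mex{1,1,1,1,1} = 0
G(21) = mex{2,1,1,1,1} = 0
G(22) = mex{2,2,1,1,1} = 0
G(23) = mex{2,2,2,1,1} = 0
G(24) = mex{2,2,2,2,1} = 0
G(25) = mex{0,2,2,2,2} = 1
G(26) = mex{0,0,2,2,2} = 1
G(27) = mex{0,0,0,2,2} = 1
G(28) = mex{0,0,0,0,2} = 1

1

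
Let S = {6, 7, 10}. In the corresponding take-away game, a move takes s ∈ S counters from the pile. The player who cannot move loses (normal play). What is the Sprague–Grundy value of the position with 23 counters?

n :  0  1  2  3  4  5  6  7  8  9 10 11 12 13 14 15 16 17 18 19 20 21 22 23
G :  0  0  0  0  0  0  1  1  1  1  1  1  2  2  2  2  0  0  0  0  0  0  1  1

1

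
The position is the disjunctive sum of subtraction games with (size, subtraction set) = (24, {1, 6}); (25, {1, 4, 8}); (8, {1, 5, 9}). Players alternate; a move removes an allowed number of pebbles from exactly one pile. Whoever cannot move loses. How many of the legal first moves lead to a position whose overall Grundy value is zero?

Pile A, S = {1, 6}:
G(0) = 0
G(1) = mex{0} = 1
G(2) = mex{1} = 0
G(3) = mex{0} = 1
G(4) = mex{1} = 0
G(5) = mex{0} = 1
G(6) = mex{1,0} = 2
G(7) = mex{2,1} = 0
G(8) = mex{0,0} = 1
G(9) = mex{1,1} = 0
G(10) = mex{0,0} = 1
G(11) = mex{1,1} = 0
G(12) = mex{0,2} = 1
G(13) = mex{1,0} = 2
G(14) = mex{2,1} = 0
G(15) = mex{0,0} = 1
G(16) = mex{1,1} = 0
G(17) = mex{0,0} = 1
G(18) = mex{1,1} = 0
G(19) = mex{0,2} = 1
G(20) = mex{1,0} = 2
G(21) = mex{2,1} = 0
G(22) = mex{0,0} = 1
G(23) = mex{1,1} = 0
G(24) = mex{0,0} = 1
G_A(24) = 1.
Pile B, S = {1, 4, 8}:
G(0) = 0
G(1) = mex{0} = 1
G(2) = mex{1} = 0
G(3) = mex{0} = 1
G(4) = mex{1,0} = 2
G(5) = mex{2,1} = 0
G(6) = mex{0,0} = 1
G(7) = mex{1,1} = 0
G(8) = mex{0,2,0} = 1
G(9) = mex{1,0,1} = 2
G(10) = mex{2,1,0} = 3
G(11) = mex{3,0,1} = 2
G(12) = mex{2,1,2} = 0
G(13) = mex{0,2,0} = 1
G(14) = mex{1,3,1} = 0
G(15) = mex{0,2,0} = 1
G(16) = mex{1,0,1} = 2
G(17) = mex{2,1,2} = 0
G(18) = mex{0,0,3} = 1
G(19) = mex{1,1,2} = 0
G(20) = mex{0,2,0} = 1
G(21) = mex{1,0,1} = 2
G(22) = mex{2,1,0} = 3
G(23) = mex{3,0,1} = 2
G(24) = mex{2,1,2} = 0
G(25) = mex{0,2,0} = 1
G_B(25) = 1.
Pile C, S = {1, 5, 9}:
n : 0 1 2 3 4 5 6 7 8
G : 0 1 0 1 0 1 0 1 0
G_C(8) = 0.
Combined Grundy value = 1 ⊕ 1 ⊕ 0 = 0.
A winning move leaves total XOR = 0, i.e. changes one component's Grundy value g to g ⊕ X where X is the current total.
Pile A: target g' = 1⊕0 = 1, but every legal move changes the Grundy value (mex property), so 0 moves.
Pile B: target g' = 1⊕0 = 1, but every legal move changes the Grundy value (mex property), so 0 moves.
Pile C: target g' = 0⊕0 = 0, but every legal move changes the Grundy value (mex property), so 0 moves.

0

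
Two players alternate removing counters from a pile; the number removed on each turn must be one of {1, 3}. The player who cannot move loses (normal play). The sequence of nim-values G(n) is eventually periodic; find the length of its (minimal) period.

n :  0  1  2  3  4  5  6  7  8  9 10 11 12 13 14
G :  0  1  0  1  0  1  0  1  0  1  0  1  0  1  0
G(n+2) = G(n) holds for n = 0,…,2 (a full window of length max(S) = 3), so the sequence is purely periodic with period 2.

2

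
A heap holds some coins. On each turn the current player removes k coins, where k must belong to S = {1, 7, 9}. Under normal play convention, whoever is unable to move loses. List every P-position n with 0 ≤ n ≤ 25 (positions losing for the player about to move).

0, 2, 4, 6, 8, 10, 12, 14, 16, 18, 20, 22, 24

G(0) = 0
G(1) = mex{0} = 1
G(2) = mex{1} = 0
G(3) = mex{0} = 1
G(4) = mex{1} = 0
G(5) = mex{0} = 1
G(6) = mex{1} = 0
G(7) = mex{0,0} = 1
G(8) = mex{1,1} = 0
G(9) = mex{0,0,0} = 1
G(10) = mex{1,1,1} = 0
G(11) = mex{0,0,0} = 1
G(12) = mex{1,1,1} = 0
G(13) = mex{0,0,0} = 1
G(14) = mex{1,1,1} = 0
G(15) = mex{0,0,0} = 1
G(16) = mex{1,1,1} = 0
G(17) = mex{0,0,0} = 1
G(18) = mex{1,1,1} = 0
G(19) = mex{0,0,0} = 1
G(20) = mex{1,1,1} = 0
G(21) = mex{0,0,0} = 1
G(22) = mex{1,1,1} = 0
G(23) = mex{0,0,0} = 1
G(24) = mex{1,1,1} = 0
G(25) = mex{0,0,0} = 1
P-positions are exactly the n with G(n) = 0.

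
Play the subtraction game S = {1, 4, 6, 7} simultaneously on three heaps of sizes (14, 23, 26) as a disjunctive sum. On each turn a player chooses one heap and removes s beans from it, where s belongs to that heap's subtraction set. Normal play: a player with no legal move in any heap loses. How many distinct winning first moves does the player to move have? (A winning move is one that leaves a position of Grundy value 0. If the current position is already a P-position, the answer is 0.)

5

All heaps use S = {1, 4, 6, 7}:
n :  0  1  2  3  4  5  6  7  8  9 10 11 12 13 14 15 16 17 18 19 20 21 22 23 24 25 26
G :  0  1  0  1  2  0  1  2  3  2  0  1  2  0  1  0  1  2  0  1  2  3  2  0  1  2  0
Heap A: G(14) = 1.
Heap B: G(23) = 0.
Heap C: G(26) = 0.
Combined Grundy value = 1 ⊕ 0 ⊕ 0 = 1.
A winning move leaves total XOR = 0, i.e. changes one component's Grundy value g to g ⊕ X where X is the current total.
Heap A: need g' = 1⊕1 = 0. Options: 14−1→G=0, 14−4→G=0, 14−6→G=3, 14−7→G=2. Hits: 2.
Heap B: need g' = 0⊕1 = 1. Options: 23−1→G=2, 23−4→G=1, 23−6→G=2, 23−7→G=1. Hits: 2.
Heap C: need g' = 0⊕1 = 1. Options: 26−1→G=2, 26−4→G=2, 26−6→G=2, 26−7→G=1. Hits: 1.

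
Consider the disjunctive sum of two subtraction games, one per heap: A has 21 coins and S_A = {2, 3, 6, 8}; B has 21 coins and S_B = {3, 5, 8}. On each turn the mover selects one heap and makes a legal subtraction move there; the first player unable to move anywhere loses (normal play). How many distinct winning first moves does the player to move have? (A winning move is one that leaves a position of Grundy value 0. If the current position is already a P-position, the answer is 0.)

Heap A, S = {2, 3, 6, 8}:
G(0) = 0
G(1) = mex{} = 0
G(2) = mex{0} = 1
G(3) = mex{0,0} = 1
G(4) = mex{1,0} = 2
G(5) = mex{1,1} = 0
G(6) = mex{2,1,0} = 3
G(7) = mex{0,2,0} = 1
G(8) = mex{3,0,1,0} = 2
G(9) = mex{1,3,1,0} = 2
G(10) = mex{2,1,2,1} = 0
G(11) = mex{2,2,0,1} = 3
G(12) = mex{0,2,3,2} = 1
G(13) = mex{3,0,1,0} = 2
G(14) = mex{1,3,2,3} = 0
G(15) = mex{2,1,2,1} = 0
G(16) = mex{0,2,0,2} = 1
G(17) = mex{0,0,3,2} = 1
G(18) = mex{1,0,1,0} = 2
G(19) = mex{1,1,2,3} = 0
G(20) = mex{2,1,0,1} = 3
G(21) = mex{0,2,0,2} = 1
G_A(21) = 1.
Heap B, S = {3, 5, 8}:
n :  0  1  2  3  4  5  6  7  8  9 10 11 12 13 14 15 16 17 18 19 20 21
G :  0  0  0  1  1  1  2  2  2  3  3  0  0  0  1  1  1  2  2  2  3  3
G_B(21) = 3.
Combined Grundy value = 1 ⊕ 3 = 2.
A winning move leaves total XOR = 0, i.e. changes one component's Grundy value g to g ⊕ X where X is the current total.
Heap A: need g' = 1⊕2 = 3. Options: 21−2→G=0, 21−3→G=2, 21−6→G=0, 21−8→G=2. Hits: 0.
Heap B: need g' = 3⊕2 = 1. Options: 21−3→G=2, 21−5→G=1, 21−8→G=0. Hits: 1.

1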